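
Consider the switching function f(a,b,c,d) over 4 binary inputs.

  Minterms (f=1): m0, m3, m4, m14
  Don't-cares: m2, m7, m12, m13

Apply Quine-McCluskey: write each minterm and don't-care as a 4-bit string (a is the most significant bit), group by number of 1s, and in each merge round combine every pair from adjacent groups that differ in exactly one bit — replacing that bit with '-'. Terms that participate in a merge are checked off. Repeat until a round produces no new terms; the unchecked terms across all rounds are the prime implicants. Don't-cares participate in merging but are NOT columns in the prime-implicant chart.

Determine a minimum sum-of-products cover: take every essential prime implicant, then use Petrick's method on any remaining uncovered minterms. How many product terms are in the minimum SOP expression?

size-2^0 implicants → 0000(✓)  0010(✓)  0011(✓)  0100(✓)  0111(✓)  1100(✓)  1101(✓)  1110(✓)
size-2^1 implicants → -100  0-00  0-11  00-0  001-  11-0  110-
Unchecked terms (primes): -100, 0-00, 0-11, 00-0, 001-, 11-0, 110-
Minterm coverage:
  m0 ⊆ 0-00,00-0
  m3 ⊆ 0-11,001-
  m4 ⊆ -100,0-00
  m14 ⊆ 11-0 [E]
E = {11-0}
Petrick residual → 0-00, 0-11
Cover = a'c'd' + a'cd + abd'  |cover|=3

3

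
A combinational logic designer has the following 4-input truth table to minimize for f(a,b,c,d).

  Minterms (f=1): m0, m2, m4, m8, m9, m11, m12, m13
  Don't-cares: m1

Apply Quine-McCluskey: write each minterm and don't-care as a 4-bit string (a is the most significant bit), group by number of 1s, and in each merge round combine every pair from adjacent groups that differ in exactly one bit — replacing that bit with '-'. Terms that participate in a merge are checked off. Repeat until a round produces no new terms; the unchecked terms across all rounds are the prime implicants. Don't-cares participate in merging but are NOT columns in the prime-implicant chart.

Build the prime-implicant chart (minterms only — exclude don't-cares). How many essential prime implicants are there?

Round 0: 0000✓ 0001✓ 0010✓ 0100✓ 1000✓ 1001✓ 1011✓ 1100✓ 1101✓
Round 1: -000✓ -001✓ -100✓ 0-00✓ 00-0 000-✓ 1-00✓ 1-01✓ 10-1 100-✓ 110-✓
Round 2: --00 -00- 1-0-
PIs = {--00, -00-, 00-0, 1-0-, 10-1}
Coverage chart:
  m0: --00,-00-,00-0
  m2: 00-0 ←essential
  m4: --00 ←essential
  m8: --00,-00-,1-0-
  m9: -00-,1-0-,10-1
  m11: 10-1 ←essential
  m12: --00,1-0-
  m13: 1-0- ←essential
Essential: --00, 00-0, 1-0-, 10-1

4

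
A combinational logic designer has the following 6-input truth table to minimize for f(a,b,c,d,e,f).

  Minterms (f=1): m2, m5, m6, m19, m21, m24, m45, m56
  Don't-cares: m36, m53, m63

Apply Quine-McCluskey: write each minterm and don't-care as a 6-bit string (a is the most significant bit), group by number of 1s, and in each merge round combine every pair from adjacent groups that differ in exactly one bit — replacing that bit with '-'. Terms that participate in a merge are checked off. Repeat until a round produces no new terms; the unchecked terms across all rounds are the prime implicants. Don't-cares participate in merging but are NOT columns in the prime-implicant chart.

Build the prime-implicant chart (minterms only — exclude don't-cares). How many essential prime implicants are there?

[col 0] 000010*, 000101*, 000110*, 010011, 010101*, 011000*, 100100, 101101, 110101*, 111000*, 111111
[col 1] -10101, -11000, 0-0101, 000-10
Prime implicants: -10101, -11000, 0-0101, 000-10, 010011, 100100, 101101, 111111
PI chart (minterm → PIs covering it):
  2 | 000-10  (sole → essential)
  5 | 0-0101  (sole → essential)
  6 | 000-10  (sole → essential)
  19 | 010011  (sole → essential)
  21 | -10101,0-0101
  24 | -11000  (sole → essential)
  45 | 101101  (sole → essential)
  56 | -11000  (sole → essential)
Essential prime implicants: -11000, 0-0101, 000-10, 010011, 101101

5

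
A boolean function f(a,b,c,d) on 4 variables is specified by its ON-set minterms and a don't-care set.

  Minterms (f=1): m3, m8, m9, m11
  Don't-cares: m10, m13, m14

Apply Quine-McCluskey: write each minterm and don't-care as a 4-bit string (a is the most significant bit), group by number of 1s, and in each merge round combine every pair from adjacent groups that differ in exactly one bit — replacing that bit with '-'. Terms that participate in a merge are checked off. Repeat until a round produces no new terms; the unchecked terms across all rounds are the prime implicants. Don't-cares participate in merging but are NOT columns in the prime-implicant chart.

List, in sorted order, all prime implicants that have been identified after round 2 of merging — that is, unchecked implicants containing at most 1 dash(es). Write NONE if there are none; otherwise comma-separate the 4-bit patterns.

-011, 1-01, 1-10

[col 0] 0011*, 1000*, 1001*, 1010*, 1011*, 1101*, 1110*
[col 1] -011, 1-01, 1-10, 10-0*, 10-1*, 100-*, 101-*
[col 2] 10--
Prime implicants: -011, 1-01, 1-10, 10--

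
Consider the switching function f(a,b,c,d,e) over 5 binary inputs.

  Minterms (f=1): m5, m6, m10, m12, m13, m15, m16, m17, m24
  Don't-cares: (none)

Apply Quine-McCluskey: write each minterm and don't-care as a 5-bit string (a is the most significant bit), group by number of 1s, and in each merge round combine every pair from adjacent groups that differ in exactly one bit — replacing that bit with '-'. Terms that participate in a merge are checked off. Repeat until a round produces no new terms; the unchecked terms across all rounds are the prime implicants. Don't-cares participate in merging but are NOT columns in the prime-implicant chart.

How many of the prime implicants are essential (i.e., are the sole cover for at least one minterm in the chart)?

7

[col 0] 00101*, 00110, 01010, 01100*, 01101*, 01111*, 10000*, 10001*, 11000*
[col 1] 0-101, 011-1, 0110-, 1-000, 1000-
Prime implicants: 0-101, 00110, 01010, 011-1, 0110-, 1-000, 1000-
PI chart (minterm → PIs covering it):
  5 | 0-101  (sole → essential)
  6 | 00110  (sole → essential)
  10 | 01010  (sole → essential)
  12 | 0110-  (sole → essential)
  13 | 0-101,011-1,0110-
  15 | 011-1  (sole → essential)
  16 | 1-000,1000-
  17 | 1000-  (sole → essential)
  24 | 1-000  (sole → essential)
Essential prime implicants: 0-101, 00110, 01010, 011-1, 0110-, 1-000, 1000-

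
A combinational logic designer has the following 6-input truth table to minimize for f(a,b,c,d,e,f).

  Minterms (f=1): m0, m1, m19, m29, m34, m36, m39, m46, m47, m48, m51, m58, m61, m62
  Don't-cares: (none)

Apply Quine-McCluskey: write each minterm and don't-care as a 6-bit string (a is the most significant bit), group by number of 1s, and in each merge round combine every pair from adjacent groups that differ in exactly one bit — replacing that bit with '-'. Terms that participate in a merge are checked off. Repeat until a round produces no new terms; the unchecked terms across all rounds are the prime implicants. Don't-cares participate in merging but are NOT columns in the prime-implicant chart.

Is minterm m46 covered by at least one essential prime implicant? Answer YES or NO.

size-2^0 implicants → 000000(✓)  000001(✓)  010011(✓)  011101(✓)  100010  100100  100111(✓)  101110(✓)  101111(✓)  110000  110011(✓)  111010(✓)  111101(✓)  111110(✓)
size-2^1 implicants → -10011  -11101  00000-  1-1110  10-111  10111-  111-10
Unchecked terms (primes): -10011, -11101, 00000-, 1-1110, 10-111, 100010, 100100, 10111-, 110000, 111-10
Minterm coverage:
  m0 ⊆ 00000- [E]
  m1 ⊆ 00000- [E]
  m19 ⊆ -10011 [E]
  m29 ⊆ -11101 [E]
  m34 ⊆ 100010 [E]
  m36 ⊆ 100100 [E]
  m39 ⊆ 10-111 [E]
  m46 ⊆ 1-1110,10111-
  m47 ⊆ 10-111,10111-
  m48 ⊆ 110000 [E]
  m51 ⊆ -10011 [E]
  m58 ⊆ 111-10 [E]
  m61 ⊆ -11101 [E]
  m62 ⊆ 1-1110,111-10
E = {-10011, -11101, 00000-, 10-111, 100010, 100100, 110000, 111-10}

NO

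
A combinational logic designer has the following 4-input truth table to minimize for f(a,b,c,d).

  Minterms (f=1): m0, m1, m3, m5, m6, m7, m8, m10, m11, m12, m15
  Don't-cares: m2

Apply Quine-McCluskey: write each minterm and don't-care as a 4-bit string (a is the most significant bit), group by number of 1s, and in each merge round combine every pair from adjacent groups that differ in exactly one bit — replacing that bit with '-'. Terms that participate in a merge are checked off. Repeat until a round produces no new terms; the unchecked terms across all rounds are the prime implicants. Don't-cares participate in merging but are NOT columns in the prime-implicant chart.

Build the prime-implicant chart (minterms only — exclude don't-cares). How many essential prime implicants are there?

[col 0] 0000*, 0001*, 0010*, 0011*, 0101*, 0110*, 0111*, 1000*, 1010*, 1011*, 1100*, 1111*
[col 1] -000*, -010*, -011*, -111*, 0-01*, 0-10*, 0-11*, 00-0*, 00-1*, 000-*, 001-*, 01-1*, 011-*, 1-00, 1-11*, 10-0*, 101-*
[col 2] --11, -0-0, -01-, 0--1, 0-1-, 00--
Prime implicants: --11, -0-0, -01-, 0--1, 0-1-, 00--, 1-00
PI chart (minterm → PIs covering it):
  0 | -0-0,00--
  1 | 0--1,00--
  3 | --11,-01-,0--1,0-1-,00--
  5 | 0--1  (sole → essential)
  6 | 0-1-  (sole → essential)
  7 | --11,0--1,0-1-
  8 | -0-0,1-00
  10 | -0-0,-01-
  11 | --11,-01-
  12 | 1-00  (sole → essential)
  15 | --11  (sole → essential)
Essential prime implicants: --11, 0--1, 0-1-, 1-00

4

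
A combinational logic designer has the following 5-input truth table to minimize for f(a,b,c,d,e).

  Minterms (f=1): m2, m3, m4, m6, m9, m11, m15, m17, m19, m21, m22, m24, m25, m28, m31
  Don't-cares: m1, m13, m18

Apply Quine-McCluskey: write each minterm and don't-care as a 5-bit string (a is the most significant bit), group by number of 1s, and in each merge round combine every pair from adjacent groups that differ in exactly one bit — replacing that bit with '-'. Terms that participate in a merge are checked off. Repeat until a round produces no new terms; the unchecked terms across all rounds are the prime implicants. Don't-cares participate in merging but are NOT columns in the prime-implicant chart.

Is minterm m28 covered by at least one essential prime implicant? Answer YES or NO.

[col 0] 00001*, 00010*, 00011*, 00100*, 00110*, 01001*, 01011*, 01101*, 01111*, 10001*, 10010*, 10011*, 10101*, 10110*, 11000*, 11001*, 11100*, 11111*
[col 1] -0001*, -0010*, -0011*, -0110*, -1001*, -1111, 0-001*, 0-011*, 00-10*, 000-1*, 0001-*, 001-0, 01-01*, 01-11*, 010-1*, 011-1*, 1-001*, 10-01, 10-10*, 100-1*, 1001-*, 11-00, 1100-
[col 2] --001, -0-10, -00-1, -001-, 0-0-1, 01--1
Prime implicants: --001, -0-10, -00-1, -001-, -1111, 0-0-1, 001-0, 01--1, 10-01, 11-00, 1100-
PI chart (minterm → PIs covering it):
  2 | -0-10,-001-
  3 | -00-1,-001-,0-0-1
  4 | 001-0  (sole → essential)
  6 | -0-10,001-0
  9 | --001,0-0-1,01--1
  11 | 0-0-1,01--1
  15 | -1111,01--1
  17 | --001,-00-1,10-01
  19 | -00-1,-001-
  21 | 10-01  (sole → essential)
  22 | -0-10  (sole → essential)
  24 | 11-00,1100-
  25 | --001,1100-
  28 | 11-00  (sole → essential)
  31 | -1111  (sole → essential)
Essential prime implicants: -0-10, -1111, 001-0, 10-01, 11-00

YES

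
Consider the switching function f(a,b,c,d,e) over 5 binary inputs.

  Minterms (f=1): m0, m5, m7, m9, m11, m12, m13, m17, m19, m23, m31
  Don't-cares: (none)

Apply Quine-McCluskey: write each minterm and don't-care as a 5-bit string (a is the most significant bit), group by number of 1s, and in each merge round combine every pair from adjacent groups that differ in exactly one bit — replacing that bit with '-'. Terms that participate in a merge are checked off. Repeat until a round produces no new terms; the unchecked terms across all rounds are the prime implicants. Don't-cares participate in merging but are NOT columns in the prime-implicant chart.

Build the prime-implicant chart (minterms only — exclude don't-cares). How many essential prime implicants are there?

[col 0] 00000, 00101*, 00111*, 01001*, 01011*, 01100*, 01101*, 10001*, 10011*, 10111*, 11111*
[col 1] -0111, 0-101, 001-1, 01-01, 010-1, 0110-, 1-111, 10-11, 100-1
Prime implicants: -0111, 0-101, 00000, 001-1, 01-01, 010-1, 0110-, 1-111, 10-11, 100-1
PI chart (minterm → PIs covering it):
  0 | 00000  (sole → essential)
  5 | 0-101,001-1
  7 | -0111,001-1
  9 | 01-01,010-1
  11 | 010-1  (sole → essential)
  12 | 0110-  (sole → essential)
  13 | 0-101,01-01,0110-
  17 | 100-1  (sole → essential)
  19 | 10-11,100-1
  23 | -0111,1-111,10-11
  31 | 1-111  (sole → essential)
Essential prime implicants: 00000, 010-1, 0110-, 1-111, 100-1

5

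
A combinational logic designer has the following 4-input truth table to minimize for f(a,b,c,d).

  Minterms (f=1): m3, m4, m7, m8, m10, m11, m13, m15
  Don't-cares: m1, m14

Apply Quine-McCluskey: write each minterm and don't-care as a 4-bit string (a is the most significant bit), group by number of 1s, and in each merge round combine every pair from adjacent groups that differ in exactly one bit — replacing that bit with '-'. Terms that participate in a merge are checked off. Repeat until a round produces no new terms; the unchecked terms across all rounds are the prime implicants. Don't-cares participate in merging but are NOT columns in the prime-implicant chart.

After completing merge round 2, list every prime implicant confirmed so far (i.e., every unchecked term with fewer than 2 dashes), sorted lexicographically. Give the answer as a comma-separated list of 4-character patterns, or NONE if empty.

00-1, 0100, 10-0, 11-1

[col 0] 0001*, 0011*, 0100, 0111*, 1000*, 1010*, 1011*, 1101*, 1110*, 1111*
[col 1] -011*, -111*, 0-11*, 00-1, 1-10*, 1-11*, 10-0, 101-*, 11-1, 111-*
[col 2] --11, 1-1-
Prime implicants: --11, 00-1, 0100, 1-1-, 10-0, 11-1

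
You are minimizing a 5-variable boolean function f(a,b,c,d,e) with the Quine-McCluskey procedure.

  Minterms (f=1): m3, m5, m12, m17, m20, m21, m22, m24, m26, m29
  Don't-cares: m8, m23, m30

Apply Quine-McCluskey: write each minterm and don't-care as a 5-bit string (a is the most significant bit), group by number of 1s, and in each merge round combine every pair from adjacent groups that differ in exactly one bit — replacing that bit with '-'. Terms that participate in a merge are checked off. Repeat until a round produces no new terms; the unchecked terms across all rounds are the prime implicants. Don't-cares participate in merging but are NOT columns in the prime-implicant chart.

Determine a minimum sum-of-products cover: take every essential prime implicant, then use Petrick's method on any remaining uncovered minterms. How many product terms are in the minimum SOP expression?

[col 0] 00011, 00101*, 01000*, 01100*, 10001*, 10100*, 10101*, 10110*, 10111*, 11000*, 11010*, 11101*, 11110*
[col 1] -0101, -1000, 01-00, 1-101, 1-110, 10-01, 101-0*, 101-1*, 1010-*, 1011-*, 11-10, 110-0
[col 2] 101--
Prime implicants: -0101, -1000, 00011, 01-00, 1-101, 1-110, 10-01, 101--, 11-10, 110-0
PI chart (minterm → PIs covering it):
  3 | 00011  (sole → essential)
  5 | -0101  (sole → essential)
  12 | 01-00  (sole → essential)
  17 | 10-01  (sole → essential)
  20 | 101--  (sole → essential)
  21 | -0101,1-101,10-01,101--
  22 | 1-110,101--
  24 | -1000,110-0
  26 | 11-10,110-0
  29 | 1-101  (sole → essential)
Essential prime implicants: -0101, 00011, 01-00, 1-101, 10-01, 101--
Petrick residual → 110-0
Minimum SOP uses 7 PIs: b'cd'e + a'b'c'de + a'bd'e' + acd'e + ab'd'e + ab'c + abc'e'

7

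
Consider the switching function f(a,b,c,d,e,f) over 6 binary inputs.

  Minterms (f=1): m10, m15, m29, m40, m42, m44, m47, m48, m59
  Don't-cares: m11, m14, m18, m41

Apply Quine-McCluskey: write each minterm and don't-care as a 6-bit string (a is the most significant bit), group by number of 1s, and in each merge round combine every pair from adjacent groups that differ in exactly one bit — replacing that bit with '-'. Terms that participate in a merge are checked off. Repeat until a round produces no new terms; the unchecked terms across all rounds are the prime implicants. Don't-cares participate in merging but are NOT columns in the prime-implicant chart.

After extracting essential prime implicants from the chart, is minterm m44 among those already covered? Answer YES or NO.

YES

Round 0: 001010✓ 001011✓ 001110✓ 001111✓ 010010 011101 101000✓ 101001✓ 101010✓ 101100✓ 101111✓ 110000 111011
Round 1: -01010 -01111 001-10✓ 001-11✓ 00101-✓ 00111-✓ 101-00 1010-0 10100-
Round 2: 001-1-
PIs = {-01010, -01111, 001-1-, 010010, 011101, 101-00, 1010-0, 10100-, 110000, 111011}
Coverage chart:
  m10: -01010,001-1-
  m15: -01111,001-1-
  m29: 011101 ←essential
  m40: 101-00,1010-0,10100-
  m42: -01010,1010-0
  m44: 101-00 ←essential
  m47: -01111 ←essential
  m48: 110000 ←essential
  m59: 111011 ←essential
Essential: -01111, 011101, 101-00, 110000, 111011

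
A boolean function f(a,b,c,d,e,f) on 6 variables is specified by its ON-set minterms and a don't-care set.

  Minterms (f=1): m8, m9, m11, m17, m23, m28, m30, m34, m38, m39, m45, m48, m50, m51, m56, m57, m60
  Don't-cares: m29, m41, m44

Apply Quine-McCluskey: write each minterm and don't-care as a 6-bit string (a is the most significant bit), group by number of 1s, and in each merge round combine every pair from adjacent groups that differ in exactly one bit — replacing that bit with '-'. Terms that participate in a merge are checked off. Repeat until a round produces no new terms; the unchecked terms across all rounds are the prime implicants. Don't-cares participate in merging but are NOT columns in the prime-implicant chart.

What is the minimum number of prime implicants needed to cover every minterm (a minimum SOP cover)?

12

[col 0] 001000*, 001001*, 001011*, 010001, 010111, 011100*, 011101*, 011110*, 100010*, 100110*, 100111*, 101001*, 101100*, 101101*, 110000*, 110010*, 110011*, 111000*, 111001*, 111100*
[col 1] -01001, -11100, 0010-1, 00100-, 0111-0, 01110-, 1-0010, 1-1001, 1-1100, 100-10, 10011-, 101-01, 10110-, 11-000, 1100-0, 11001-, 111-00, 11100-
Prime implicants: -01001, -11100, 0010-1, 00100-, 010001, 010111, 0111-0, 01110-, 1-0010, 1-1001, 1-1100, 100-10, 10011-, 101-01, 10110-, 11-000, 1100-0, 11001-, 111-00, 11100-
PI chart (minterm → PIs covering it):
  8 | 00100-  (sole → essential)
  9 | -01001,0010-1,00100-
  11 | 0010-1  (sole → essential)
  17 | 010001  (sole → essential)
  23 | 010111  (sole → essential)
  28 | -11100,0111-0,01110-
  30 | 0111-0  (sole → essential)
  34 | 1-0010,100-10
  38 | 100-10,10011-
  39 | 10011-  (sole → essential)
  45 | 101-01,10110-
  48 | 11-000,1100-0
  50 | 1-0010,1100-0,11001-
  51 | 11001-  (sole → essential)
  56 | 11-000,111-00,11100-
  57 | 1-1001,11100-
  60 | -11100,1-1100,111-00
Essential prime implicants: 0010-1, 00100-, 010001, 010111, 0111-0, 10011-, 11001-
Petrick residual → -11100, 1-0010, 1-1001, 101-01, 11-000
Minimum SOP uses 12 PIs: bcde'f' + a'b'cd'f + a'b'cd'e' + a'bc'd'e'f + a'bc'def + a'bcdf' + ac'd'ef' + acd'e'f + ab'c'de + ab'ce'f + abd'e'f' + abc'd'e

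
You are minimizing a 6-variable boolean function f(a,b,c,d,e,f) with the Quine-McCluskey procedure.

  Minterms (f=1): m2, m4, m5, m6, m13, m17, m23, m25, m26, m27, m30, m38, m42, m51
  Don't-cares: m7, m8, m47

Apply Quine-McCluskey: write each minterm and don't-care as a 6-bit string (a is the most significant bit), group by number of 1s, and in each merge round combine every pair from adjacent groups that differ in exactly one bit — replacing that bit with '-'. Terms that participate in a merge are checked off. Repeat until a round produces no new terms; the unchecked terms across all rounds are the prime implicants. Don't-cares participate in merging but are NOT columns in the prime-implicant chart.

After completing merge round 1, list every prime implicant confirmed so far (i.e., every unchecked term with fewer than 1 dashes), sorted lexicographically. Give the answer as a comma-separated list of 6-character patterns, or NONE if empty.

[col 0] 000010*, 000100*, 000101*, 000110*, 000111*, 001000, 001101*, 010001*, 010111*, 011001*, 011010*, 011011*, 011110*, 100110*, 101010, 101111, 110011
[col 1] -00110, 0-0111, 00-101, 000-10, 0001-0*, 0001-1*, 00010-*, 00011-*, 01-001, 011-10, 0110-1, 01101-
[col 2] 0001--
Prime implicants: -00110, 0-0111, 00-101, 000-10, 0001--, 001000, 01-001, 011-10, 0110-1, 01101-, 101010, 101111, 110011

001000, 101010, 101111, 110011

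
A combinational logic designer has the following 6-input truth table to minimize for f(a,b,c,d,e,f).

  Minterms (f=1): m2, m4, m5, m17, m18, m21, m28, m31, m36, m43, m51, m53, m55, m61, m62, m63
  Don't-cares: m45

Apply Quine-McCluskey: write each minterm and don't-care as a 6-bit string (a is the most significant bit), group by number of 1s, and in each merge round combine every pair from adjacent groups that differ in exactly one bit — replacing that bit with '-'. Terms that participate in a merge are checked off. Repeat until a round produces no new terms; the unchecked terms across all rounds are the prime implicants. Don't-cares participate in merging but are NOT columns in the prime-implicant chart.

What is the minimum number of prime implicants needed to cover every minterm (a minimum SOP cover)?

10

[col 0] 000010*, 000100*, 000101*, 010001*, 010010*, 010101*, 011100, 011111*, 100100*, 101011, 101101*, 110011*, 110101*, 110111*, 111101*, 111110*, 111111*
[col 1] -00100, -10101, -11111, 0-0010, 0-0101, 00010-, 010-01, 1-1101, 11-101*, 11-111*, 110-11, 1101-1*, 1111-1*, 11111-
[col 2] 11-1-1
Prime implicants: -00100, -10101, -11111, 0-0010, 0-0101, 00010-, 010-01, 011100, 1-1101, 101011, 11-1-1, 110-11, 11111-
PI chart (minterm → PIs covering it):
  2 | 0-0010  (sole → essential)
  4 | -00100,00010-
  5 | 0-0101,00010-
  17 | 010-01  (sole → essential)
  18 | 0-0010  (sole → essential)
  21 | -10101,0-0101,010-01
  28 | 011100  (sole → essential)
  31 | -11111  (sole → essential)
  36 | -00100  (sole → essential)
  43 | 101011  (sole → essential)
  51 | 110-11  (sole → essential)
  53 | -10101,11-1-1
  55 | 11-1-1,110-11
  61 | 1-1101,11-1-1
  62 | 11111-  (sole → essential)
  63 | -11111,11-1-1,11111-
Essential prime implicants: -00100, -11111, 0-0010, 010-01, 011100, 101011, 110-11, 11111-
Petrick residual → 0-0101, 11-1-1
Minimum SOP uses 10 PIs: b'c'de'f' + bcdef + a'c'd'ef' + a'c'de'f + a'bc'e'f + a'bcde'f' + ab'cd'ef + abdf + abc'ef + abcde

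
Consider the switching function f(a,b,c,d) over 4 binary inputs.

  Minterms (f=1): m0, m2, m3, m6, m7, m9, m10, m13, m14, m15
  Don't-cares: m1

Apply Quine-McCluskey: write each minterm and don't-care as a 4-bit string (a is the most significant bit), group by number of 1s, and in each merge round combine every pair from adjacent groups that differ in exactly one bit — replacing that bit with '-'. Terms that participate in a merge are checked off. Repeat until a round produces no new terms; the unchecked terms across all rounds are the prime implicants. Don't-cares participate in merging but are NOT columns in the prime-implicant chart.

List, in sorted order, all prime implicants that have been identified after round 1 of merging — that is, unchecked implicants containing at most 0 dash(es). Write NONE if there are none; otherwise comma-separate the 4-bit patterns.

size-2^0 implicants → 0000(✓)  0001(✓)  0010(✓)  0011(✓)  0110(✓)  0111(✓)  1001(✓)  1010(✓)  1101(✓)  1110(✓)  1111(✓)
size-2^1 implicants → -001  -010(✓)  -110(✓)  -111(✓)  0-10(✓)  0-11(✓)  00-0(✓)  00-1(✓)  000-(✓)  001-(✓)  011-(✓)  1-01  1-10(✓)  11-1  111-(✓)
size-2^2 implicants → --10  -11-  0-1-  00--
Unchecked terms (primes): --10, -001, -11-, 0-1-, 00--, 1-01, 11-1

NONE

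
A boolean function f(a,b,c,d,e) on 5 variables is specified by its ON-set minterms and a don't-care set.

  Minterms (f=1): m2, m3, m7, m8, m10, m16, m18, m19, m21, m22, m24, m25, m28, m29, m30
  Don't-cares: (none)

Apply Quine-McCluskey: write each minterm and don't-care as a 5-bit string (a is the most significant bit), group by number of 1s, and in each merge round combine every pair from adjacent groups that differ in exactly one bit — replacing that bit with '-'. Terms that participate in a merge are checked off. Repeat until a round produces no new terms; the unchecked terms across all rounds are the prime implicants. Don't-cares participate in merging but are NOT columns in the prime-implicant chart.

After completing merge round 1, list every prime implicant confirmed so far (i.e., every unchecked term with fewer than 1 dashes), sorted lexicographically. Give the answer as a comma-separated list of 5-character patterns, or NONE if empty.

size-2^0 implicants → 00010(✓)  00011(✓)  00111(✓)  01000(✓)  01010(✓)  10000(✓)  10010(✓)  10011(✓)  10101(✓)  10110(✓)  11000(✓)  11001(✓)  11100(✓)  11101(✓)  11110(✓)
size-2^1 implicants → -0010(✓)  -0011(✓)  -1000  0-010  00-11  0001-(✓)  010-0  1-000  1-101  1-110  10-10  100-0  1001-(✓)  11-00(✓)  11-01(✓)  1100-(✓)  111-0  1110-(✓)
size-2^2 implicants → -001-  11-0-
Unchecked terms (primes): -001-, -1000, 0-010, 00-11, 010-0, 1-000, 1-101, 1-110, 10-10, 100-0, 11-0-, 111-0

NONE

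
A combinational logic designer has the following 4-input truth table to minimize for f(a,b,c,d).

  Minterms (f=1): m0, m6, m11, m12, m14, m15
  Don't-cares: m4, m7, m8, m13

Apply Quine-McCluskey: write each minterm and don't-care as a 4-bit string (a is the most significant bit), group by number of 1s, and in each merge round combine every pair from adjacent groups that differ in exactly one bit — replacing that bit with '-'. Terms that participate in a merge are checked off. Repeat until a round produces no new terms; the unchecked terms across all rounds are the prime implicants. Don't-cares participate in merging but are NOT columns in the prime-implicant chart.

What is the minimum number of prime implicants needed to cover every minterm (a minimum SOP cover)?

3

Round 0: 0000✓ 0100✓ 0110✓ 0111✓ 1000✓ 1011✓ 1100✓ 1101✓ 1110✓ 1111✓
Round 1: -000✓ -100✓ -110✓ -111✓ 0-00✓ 01-0✓ 011-✓ 1-00✓ 1-11 11-0✓ 11-1✓ 110-✓ 111-✓
Round 2: --00 -1-0 -11- 11--
PIs = {--00, -1-0, -11-, 1-11, 11--}
Coverage chart:
  m0: --00 ←essential
  m6: -1-0,-11-
  m11: 1-11 ←essential
  m12: --00,-1-0,11--
  m14: -1-0,-11-,11--
  m15: -11-,1-11,11--
Essential: --00, 1-11
Petrick residual → -1-0
Min cover (3 terms): c'd' + bd' + acd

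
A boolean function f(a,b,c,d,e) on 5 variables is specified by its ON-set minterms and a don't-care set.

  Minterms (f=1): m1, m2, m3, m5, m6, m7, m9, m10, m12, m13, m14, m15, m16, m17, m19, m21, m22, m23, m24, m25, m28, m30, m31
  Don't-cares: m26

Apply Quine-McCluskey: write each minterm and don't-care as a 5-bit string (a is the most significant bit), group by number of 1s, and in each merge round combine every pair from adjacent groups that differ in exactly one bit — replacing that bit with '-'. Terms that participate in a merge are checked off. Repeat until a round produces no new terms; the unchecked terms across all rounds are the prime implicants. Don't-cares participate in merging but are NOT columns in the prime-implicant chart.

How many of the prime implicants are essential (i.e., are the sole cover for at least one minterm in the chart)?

Round 0: 00001✓ 00010✓ 00011✓ 00101✓ 00110✓ 00111✓ 01001✓ 01010✓ 01100✓ 01101✓ 01110✓ 01111✓ 10000✓ 10001✓ 10011✓ 10101✓ 10110✓ 10111✓ 11000✓ 11001✓ 11010✓ 11100✓ 11110✓ 11111✓
Round 1: -0001✓ -0011✓ -0101✓ -0110✓ -0111✓ -1001✓ -1010✓ -1100✓ -1110✓ -1111✓ 0-001✓ 0-010✓ 0-101✓ 0-110✓ 0-111✓ 00-01✓ 00-10✓ 00-11✓ 000-1✓ 0001-✓ 001-1✓ 0011-✓ 01-01✓ 01-10✓ 011-0✓ 011-1✓ 0110-✓ 0111-✓ 1-000✓ 1-001✓ 1-110✓ 1-111✓ 10-01✓ 10-11✓ 100-1✓ 1000-✓ 101-1✓ 1011-✓ 11-00✓ 11-10✓ 110-0✓ 1100-✓ 111-0✓ 1111-✓
Round 2: --001 --110✓ --111✓ -0-01✓ -0-11✓ -00-1✓ -01-1✓ -011-✓ -1-10 -11-0 -111-✓ 0--01 0--10 0-1-1 0-11-✓ 00--1✓ 00-1- 011-- 1-00- 1-11-✓ 10--1✓ 11--0
Round 3: --11- -0--1
PIs = {--001, --11-, -0--1, -1-10, -11-0, 0--01, 0--10, 0-1-1, 00-1-, 011--, 1-00-, 11--0}
Coverage chart:
  m1: --001,-0--1,0--01
  m2: 0--10,00-1-
  m3: -0--1,00-1-
  m5: -0--1,0--01,0-1-1
  m6: --11-,0--10,00-1-
  m7: --11-,-0--1,0-1-1,00-1-
  m9: --001,0--01
  m10: -1-10,0--10
  m12: -11-0,011--
  m13: 0--01,0-1-1,011--
  m14: --11-,-1-10,-11-0,0--10,011--
  m15: --11-,0-1-1,011--
  m16: 1-00- ←essential
  m17: --001,-0--1,1-00-
  m19: -0--1 ←essential
  m21: -0--1 ←essential
  m22: --11- ←essential
  m23: --11-,-0--1
  m24: 1-00-,11--0
  m25: --001,1-00-
  m28: -11-0,11--0
  m30: --11-,-1-10,-11-0,11--0
  m31: --11- ←essential
Essential: --11-, -0--1, 1-00-

3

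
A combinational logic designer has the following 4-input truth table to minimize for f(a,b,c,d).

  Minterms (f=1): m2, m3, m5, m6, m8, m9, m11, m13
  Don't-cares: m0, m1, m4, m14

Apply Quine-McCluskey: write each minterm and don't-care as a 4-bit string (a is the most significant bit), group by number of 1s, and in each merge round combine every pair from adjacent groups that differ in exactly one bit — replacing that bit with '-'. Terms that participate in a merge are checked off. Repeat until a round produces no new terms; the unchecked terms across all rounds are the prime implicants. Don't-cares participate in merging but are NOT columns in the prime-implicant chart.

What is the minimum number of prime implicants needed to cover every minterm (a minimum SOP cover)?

Round 0: 0000✓ 0001✓ 0010✓ 0011✓ 0100✓ 0101✓ 0110✓ 1000✓ 1001✓ 1011✓ 1101✓ 1110✓
Round 1: -000✓ -001✓ -011✓ -101✓ -110 0-00✓ 0-01✓ 0-10✓ 00-0✓ 00-1✓ 000-✓ 001-✓ 01-0✓ 010-✓ 1-01✓ 10-1✓ 100-✓
Round 2: --01 -0-1 -00- 0--0 0-0- 00--
PIs = {--01, -0-1, -00-, -110, 0--0, 0-0-, 00--}
Coverage chart:
  m2: 0--0,00--
  m3: -0-1,00--
  m5: --01,0-0-
  m6: -110,0--0
  m8: -00- ←essential
  m9: --01,-0-1,-00-
  m11: -0-1 ←essential
  m13: --01 ←essential
Essential: --01, -0-1, -00-
Petrick residual → 0--0
Min cover (4 terms): c'd + b'd + b'c' + a'd'

4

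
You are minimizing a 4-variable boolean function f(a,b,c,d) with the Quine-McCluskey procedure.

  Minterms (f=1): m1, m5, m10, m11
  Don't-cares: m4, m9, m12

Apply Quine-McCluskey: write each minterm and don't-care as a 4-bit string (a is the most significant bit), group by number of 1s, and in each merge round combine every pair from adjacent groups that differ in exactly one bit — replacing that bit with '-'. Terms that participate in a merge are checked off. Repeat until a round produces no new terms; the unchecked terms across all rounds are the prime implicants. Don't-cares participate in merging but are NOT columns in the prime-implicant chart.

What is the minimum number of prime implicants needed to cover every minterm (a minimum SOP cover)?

[col 0] 0001*, 0100*, 0101*, 1001*, 1010*, 1011*, 1100*
[col 1] -001, -100, 0-01, 010-, 10-1, 101-
Prime implicants: -001, -100, 0-01, 010-, 10-1, 101-
PI chart (minterm → PIs covering it):
  1 | -001,0-01
  5 | 0-01,010-
  10 | 101-  (sole → essential)
  11 | 10-1,101-
Essential prime implicants: 101-
Petrick residual → 0-01
Minimum SOP uses 2 PIs: a'c'd + ab'c

2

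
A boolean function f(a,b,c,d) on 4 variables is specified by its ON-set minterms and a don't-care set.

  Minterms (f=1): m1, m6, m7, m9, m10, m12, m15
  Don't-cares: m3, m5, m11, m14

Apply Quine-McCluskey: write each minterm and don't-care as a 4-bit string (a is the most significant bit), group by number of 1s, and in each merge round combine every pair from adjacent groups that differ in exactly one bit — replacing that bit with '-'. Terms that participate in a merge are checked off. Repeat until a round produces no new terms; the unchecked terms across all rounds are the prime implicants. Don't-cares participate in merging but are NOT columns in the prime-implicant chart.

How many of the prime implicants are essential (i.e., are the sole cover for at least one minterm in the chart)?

Round 0: 0001✓ 0011✓ 0101✓ 0110✓ 0111✓ 1001✓ 1010✓ 1011✓ 1100✓ 1110✓ 1111✓
Round 1: -001✓ -011✓ -110✓ -111✓ 0-01✓ 0-11✓ 00-1✓ 01-1✓ 011-✓ 1-10✓ 1-11✓ 10-1✓ 101-✓ 11-0 111-✓
Round 2: --11 -0-1 -11- 0--1 1-1-
PIs = {--11, -0-1, -11-, 0--1, 1-1-, 11-0}
Coverage chart:
  m1: -0-1,0--1
  m6: -11- ←essential
  m7: --11,-11-,0--1
  m9: -0-1 ←essential
  m10: 1-1- ←essential
  m12: 11-0 ←essential
  m15: --11,-11-,1-1-
Essential: -0-1, -11-, 1-1-, 11-0

4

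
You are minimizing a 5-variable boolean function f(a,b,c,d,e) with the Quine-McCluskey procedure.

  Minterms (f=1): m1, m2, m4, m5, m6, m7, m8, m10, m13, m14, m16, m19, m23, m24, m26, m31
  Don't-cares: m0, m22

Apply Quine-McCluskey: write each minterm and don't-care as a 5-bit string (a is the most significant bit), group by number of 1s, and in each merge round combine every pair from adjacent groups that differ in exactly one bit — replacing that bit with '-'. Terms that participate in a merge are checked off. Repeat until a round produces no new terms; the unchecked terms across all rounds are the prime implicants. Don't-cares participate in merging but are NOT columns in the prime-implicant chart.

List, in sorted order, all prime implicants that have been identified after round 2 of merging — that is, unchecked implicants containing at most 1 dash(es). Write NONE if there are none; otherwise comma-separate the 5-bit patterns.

[col 0] 00000*, 00001*, 00010*, 00100*, 00101*, 00110*, 00111*, 01000*, 01010*, 01101*, 01110*, 10000*, 10011*, 10110*, 10111*, 11000*, 11010*, 11111*
[col 1] -0000*, -0110*, -0111*, -1000*, -1010*, 0-000*, 0-010*, 0-101, 0-110*, 00-00*, 00-01*, 00-10*, 000-0*, 0000-*, 001-0*, 001-1*, 0010-*, 0011-*, 01-10*, 010-0*, 1-000*, 1-111, 10-11, 1011-*, 110-0*
[col 2] --000, -011-, -10-0, 0--10, 0-0-0, 00--0, 00-0-, 001--
Prime implicants: --000, -011-, -10-0, 0--10, 0-0-0, 0-101, 00--0, 00-0-, 001--, 1-111, 10-11

0-101, 1-111, 10-11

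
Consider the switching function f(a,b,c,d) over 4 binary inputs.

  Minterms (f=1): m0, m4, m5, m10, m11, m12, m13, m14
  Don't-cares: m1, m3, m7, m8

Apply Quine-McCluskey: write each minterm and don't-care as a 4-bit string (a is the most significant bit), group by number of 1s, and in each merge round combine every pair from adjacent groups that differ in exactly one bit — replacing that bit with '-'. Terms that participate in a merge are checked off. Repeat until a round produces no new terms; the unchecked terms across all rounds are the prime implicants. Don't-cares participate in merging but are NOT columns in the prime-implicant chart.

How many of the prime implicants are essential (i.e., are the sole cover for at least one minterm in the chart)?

Round 0: 0000✓ 0001✓ 0011✓ 0100✓ 0101✓ 0111✓ 1000✓ 1010✓ 1011✓ 1100✓ 1101✓ 1110✓
Round 1: -000✓ -011 -100✓ -101✓ 0-00✓ 0-01✓ 0-11✓ 00-1✓ 000-✓ 01-1✓ 010-✓ 1-00✓ 1-10✓ 10-0✓ 101- 11-0✓ 110-✓
Round 2: --00 -10- 0--1 0-0- 1--0
PIs = {--00, -011, -10-, 0--1, 0-0-, 1--0, 101-}
Coverage chart:
  m0: --00,0-0-
  m4: --00,-10-,0-0-
  m5: -10-,0--1,0-0-
  m10: 1--0,101-
  m11: -011,101-
  m12: --00,-10-,1--0
  m13: -10- ←essential
  m14: 1--0 ←essential
Essential: -10-, 1--0

2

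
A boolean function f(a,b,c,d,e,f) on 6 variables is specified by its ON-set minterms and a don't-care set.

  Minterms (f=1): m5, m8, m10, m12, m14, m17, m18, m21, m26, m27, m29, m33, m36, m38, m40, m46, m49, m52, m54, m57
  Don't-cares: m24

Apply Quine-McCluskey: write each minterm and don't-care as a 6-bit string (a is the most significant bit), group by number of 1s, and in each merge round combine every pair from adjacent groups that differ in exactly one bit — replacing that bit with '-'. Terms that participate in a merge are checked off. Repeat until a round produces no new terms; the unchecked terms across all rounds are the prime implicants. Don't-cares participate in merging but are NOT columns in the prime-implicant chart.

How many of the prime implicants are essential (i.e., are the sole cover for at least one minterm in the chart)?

9

size-2^0 implicants → 000101(✓)  001000(✓)  001010(✓)  001100(✓)  001110(✓)  010001(✓)  010010(✓)  010101(✓)  011000(✓)  011010(✓)  011011(✓)  011101(✓)  100001(✓)  100100(✓)  100110(✓)  101000(✓)  101110(✓)  110001(✓)  110100(✓)  110110(✓)  111001(✓)
size-2^1 implicants → -01000  -01110  -10001  0-0101  0-1000(✓)  0-1010(✓)  001-00(✓)  001-10(✓)  0010-0(✓)  0011-0(✓)  01-010  01-101  010-01  0110-0(✓)  01101-  1-0001  1-0100(✓)  1-0110(✓)  10-110  1001-0(✓)  11-001  1101-0(✓)
size-2^2 implicants → 0-10-0  001--0  1-01-0
Unchecked terms (primes): -01000, -01110, -10001, 0-0101, 0-10-0, 001--0, 01-010, 01-101, 010-01, 01101-, 1-0001, 1-01-0, 10-110, 11-001
Minterm coverage:
  m5 ⊆ 0-0101 [E]
  m8 ⊆ -01000,0-10-0,001--0
  m10 ⊆ 0-10-0,001--0
  m12 ⊆ 001--0 [E]
  m14 ⊆ -01110,001--0
  m17 ⊆ -10001,010-01
  m18 ⊆ 01-010 [E]
  m21 ⊆ 0-0101,01-101,010-01
  m26 ⊆ 0-10-0,01-010,01101-
  m27 ⊆ 01101- [E]
  m29 ⊆ 01-101 [E]
  m33 ⊆ 1-0001 [E]
  m36 ⊆ 1-01-0 [E]
  m38 ⊆ 1-01-0,10-110
  m40 ⊆ -01000 [E]
  m46 ⊆ -01110,10-110
  m49 ⊆ -10001,1-0001,11-001
  m52 ⊆ 1-01-0 [E]
  m54 ⊆ 1-01-0 [E]
  m57 ⊆ 11-001 [E]
E = {-01000, 0-0101, 001--0, 01-010, 01-101, 01101-, 1-0001, 1-01-0, 11-001}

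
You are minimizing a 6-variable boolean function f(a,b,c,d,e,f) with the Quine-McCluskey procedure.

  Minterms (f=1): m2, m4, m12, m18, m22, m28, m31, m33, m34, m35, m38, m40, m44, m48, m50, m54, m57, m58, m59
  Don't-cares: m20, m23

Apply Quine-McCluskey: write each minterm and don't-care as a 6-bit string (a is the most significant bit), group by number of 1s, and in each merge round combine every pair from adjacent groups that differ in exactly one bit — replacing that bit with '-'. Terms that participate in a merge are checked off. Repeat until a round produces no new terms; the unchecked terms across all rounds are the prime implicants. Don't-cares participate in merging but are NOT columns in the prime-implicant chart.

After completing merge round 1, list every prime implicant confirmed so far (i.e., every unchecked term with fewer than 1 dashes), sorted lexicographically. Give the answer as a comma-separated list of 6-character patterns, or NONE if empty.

[col 0] 000010*, 000100*, 001100*, 010010*, 010100*, 010110*, 010111*, 011100*, 011111*, 100001*, 100010*, 100011*, 100110*, 101000*, 101100*, 110000*, 110010*, 110110*, 111001*, 111010*, 111011*
[col 1] -00010*, -01100, -10010*, -10110*, 0-0010*, 0-0100*, 0-1100*, 00-100*, 01-100*, 01-111, 010-10*, 0101-0, 01011-, 1-0010*, 1-0110*, 100-10*, 1000-1, 10001-, 101-00, 11-010, 110-10*, 1100-0, 1110-1, 11101-
[col 2] --0010, -10-10, 0--100, 1-0-10
Prime implicants: --0010, -01100, -10-10, 0--100, 01-111, 0101-0, 01011-, 1-0-10, 1000-1, 10001-, 101-00, 11-010, 1100-0, 1110-1, 11101-

NONE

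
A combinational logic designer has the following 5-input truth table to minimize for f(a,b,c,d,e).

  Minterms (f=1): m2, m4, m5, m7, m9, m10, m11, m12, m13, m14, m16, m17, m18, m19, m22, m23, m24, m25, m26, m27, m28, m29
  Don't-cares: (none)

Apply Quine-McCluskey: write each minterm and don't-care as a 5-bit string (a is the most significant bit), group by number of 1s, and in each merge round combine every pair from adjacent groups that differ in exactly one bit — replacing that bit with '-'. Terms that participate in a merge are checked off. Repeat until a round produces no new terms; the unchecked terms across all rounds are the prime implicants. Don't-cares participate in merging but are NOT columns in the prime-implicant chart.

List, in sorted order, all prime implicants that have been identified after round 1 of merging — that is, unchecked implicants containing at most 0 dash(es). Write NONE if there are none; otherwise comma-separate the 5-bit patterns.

[col 0] 00010*, 00100*, 00101*, 00111*, 01001*, 01010*, 01011*, 01100*, 01101*, 01110*, 10000*, 10001*, 10010*, 10011*, 10110*, 10111*, 11000*, 11001*, 11010*, 11011*, 11100*, 11101*
[col 1] -0010*, -0111, -1001*, -1010*, -1011*, -1100*, -1101*, 0-010*, 0-100*, 0-101*, 001-1, 0010-*, 01-01*, 01-10, 010-1*, 0101-*, 011-0, 0110-*, 1-000*, 1-001*, 1-010*, 1-011*, 10-10*, 10-11*, 100-0*, 100-1*, 1000-*, 1001-*, 1011-*, 11-00*, 11-01*, 110-0*, 110-1*, 1100-*, 1101-*, 1110-*
[col 2] --010, -1-01, -10-1, -101-, -110-, 0-10-, 1-0-0*, 1-0-1*, 1-00-*, 1-01-*, 10-1-, 100--*, 11-0-, 110--*
[col 3] 1-0--
Prime implicants: --010, -0111, -1-01, -10-1, -101-, -110-, 0-10-, 001-1, 01-10, 011-0, 1-0--, 10-1-, 11-0-

NONE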